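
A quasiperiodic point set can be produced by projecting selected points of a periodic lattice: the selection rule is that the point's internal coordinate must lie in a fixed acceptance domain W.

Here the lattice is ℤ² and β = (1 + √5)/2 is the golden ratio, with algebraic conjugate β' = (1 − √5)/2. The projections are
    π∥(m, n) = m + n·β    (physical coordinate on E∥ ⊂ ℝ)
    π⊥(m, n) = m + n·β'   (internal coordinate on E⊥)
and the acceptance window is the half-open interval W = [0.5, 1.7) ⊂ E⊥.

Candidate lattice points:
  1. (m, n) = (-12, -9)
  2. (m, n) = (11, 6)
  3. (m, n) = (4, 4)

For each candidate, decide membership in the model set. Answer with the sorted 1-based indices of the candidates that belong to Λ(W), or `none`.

3

Numerically β ≈ 1.6180 and β' = −1/β ≈ -0.6180.
candidate 1: (m,n)=(-12,-9) → π∥ = -12-9·β ≈ -26.5623, π⊥ = -12-9·β' ≈ -6.4377 ∉ [0.5, 1.7) ⇒ out
candidate 2: (m,n)=(11,6) → π∥ = 11+6·β ≈ 20.7082, π⊥ = 11+6·β' ≈ 7.2918 ∉ [0.5, 1.7) ⇒ out
candidate 3: (m,n)=(4,4) → π∥ = 4+4·β ≈ 10.4721, π⊥ = 4+4·β' ≈ 1.5279 ∈ [0.5, 1.7) ⇒ IN Λ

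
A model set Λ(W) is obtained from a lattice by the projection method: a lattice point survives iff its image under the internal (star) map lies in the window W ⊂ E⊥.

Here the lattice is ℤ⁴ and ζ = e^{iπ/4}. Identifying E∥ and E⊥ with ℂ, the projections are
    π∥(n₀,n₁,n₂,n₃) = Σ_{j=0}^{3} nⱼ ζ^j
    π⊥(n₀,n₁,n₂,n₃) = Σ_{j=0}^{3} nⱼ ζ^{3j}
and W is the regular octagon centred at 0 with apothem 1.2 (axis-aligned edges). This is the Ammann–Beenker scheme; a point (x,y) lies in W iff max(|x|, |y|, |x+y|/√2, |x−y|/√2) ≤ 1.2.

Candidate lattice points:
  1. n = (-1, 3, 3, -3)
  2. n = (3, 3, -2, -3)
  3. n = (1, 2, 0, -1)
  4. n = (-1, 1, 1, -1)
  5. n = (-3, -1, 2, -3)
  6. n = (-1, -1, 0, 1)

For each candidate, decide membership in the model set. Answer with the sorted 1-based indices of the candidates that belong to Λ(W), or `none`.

6

With ζ = e^{iπ/4} the internal vectors are ζ^0,ζ^3,ζ^6,ζ^9.
candidate 1: n = (-1, 3, 3, -3) → π⊥ ≈ (-5.2426, -3.0000); max(|x|,|y|,|x±y|/√2) = 5.8284 > 1.2 ⇒ ∉ W
candidate 2: n = (3, 3, -2, -3) → π⊥ ≈ (-1.2426, +2.0000); max(|x|,|y|,|x±y|/√2) = 2.2929 > 1.2 ⇒ ∉ W
candidate 3: n = (1, 2, 0, -1) → π⊥ ≈ (-1.1213, +0.7071); max(|x|,|y|,|x±y|/√2) = 1.2929 > 1.2 ⇒ ∉ W
candidate 4: n = (-1, 1, 1, -1) → π⊥ ≈ (-2.4142, -1.0000); max(|x|,|y|,|x±y|/√2) = 2.4142 > 1.2 ⇒ ∉ W
candidate 5: n = (-3, -1, 2, -3) → π⊥ ≈ (-4.4142, -4.8284); max(|x|,|y|,|x±y|/√2) = 6.5355 > 1.2 ⇒ ∉ W
candidate 6: n = (-1, -1, 0, 1) → π⊥ ≈ (+0.4142, +0.0000); max(|x|,|y|,|x±y|/√2) = 0.4142 ≤ 1.2 ⇒ ∈ W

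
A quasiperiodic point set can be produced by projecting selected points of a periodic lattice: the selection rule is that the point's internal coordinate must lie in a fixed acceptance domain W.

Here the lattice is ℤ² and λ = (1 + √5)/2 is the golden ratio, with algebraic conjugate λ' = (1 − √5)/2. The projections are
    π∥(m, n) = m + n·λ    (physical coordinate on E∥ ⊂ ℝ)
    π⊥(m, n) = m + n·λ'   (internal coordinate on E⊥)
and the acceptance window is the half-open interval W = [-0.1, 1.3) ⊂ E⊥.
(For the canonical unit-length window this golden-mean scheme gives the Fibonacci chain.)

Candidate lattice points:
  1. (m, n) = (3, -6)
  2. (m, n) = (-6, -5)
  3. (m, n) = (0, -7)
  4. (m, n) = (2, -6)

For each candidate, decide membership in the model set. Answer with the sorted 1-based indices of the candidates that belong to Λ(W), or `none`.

none

Numerically λ ≈ 1.618034 and λ' = −1/λ ≈ -0.618034.
candidate 1: (m,n)=(3,-6) → π∥ = 3-6·λ ≈ -6.708204, π⊥ = 3-6·λ' ≈ 6.708204 ∉ [-0.1, 1.3) ⇒ out
candidate 2: (m,n)=(-6,-5) → π∥ = -6-5·λ ≈ -14.090170, π⊥ = -6-5·λ' ≈ -2.909830 ∉ [-0.1, 1.3) ⇒ out
candidate 3: (m,n)=(0,-7) → π∥ = 0-7·λ ≈ -11.326238, π⊥ = 0-7·λ' ≈ 4.326238 ∉ [-0.1, 1.3) ⇒ out
candidate 4: (m,n)=(2,-6) → π∥ = 2-6·λ ≈ -7.708204, π⊥ = 2-6·λ' ≈ 5.708204 ∉ [-0.1, 1.3) ⇒ out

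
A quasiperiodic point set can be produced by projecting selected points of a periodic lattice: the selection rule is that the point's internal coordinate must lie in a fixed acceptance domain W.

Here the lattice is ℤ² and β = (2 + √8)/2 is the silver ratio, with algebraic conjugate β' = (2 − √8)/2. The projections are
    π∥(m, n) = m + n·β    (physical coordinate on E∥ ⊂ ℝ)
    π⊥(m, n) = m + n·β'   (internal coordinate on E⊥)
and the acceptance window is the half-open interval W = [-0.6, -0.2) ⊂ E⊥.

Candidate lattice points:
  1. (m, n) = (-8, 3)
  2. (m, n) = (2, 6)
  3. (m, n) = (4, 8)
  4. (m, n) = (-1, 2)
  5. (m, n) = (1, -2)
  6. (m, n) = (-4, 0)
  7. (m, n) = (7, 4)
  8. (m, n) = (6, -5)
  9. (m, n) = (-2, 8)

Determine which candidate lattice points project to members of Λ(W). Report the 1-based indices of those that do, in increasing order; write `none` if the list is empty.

2

Compute β' = (2−√8)/2 = -0.414214, so π⊥(m,n) = m -0.414214·n.
candidate 1: (m,n)=(-8,3) → π∥ = -8+3·β ≈ -0.757359, π⊥ = -8+3·β' ≈ -9.242641 ∉ [-0.6, -0.2) ⇒ out
candidate 2: (m,n)=(2,6) → π∥ = 2+6·β ≈ 16.485281, π⊥ = 2+6·β' ≈ -0.485281 ∈ [-0.6, -0.2) ⇒ IN Λ
candidate 3: (m,n)=(4,8) → π∥ = 4+8·β ≈ 23.313708, π⊥ = 4+8·β' ≈ 0.686292 ∉ [-0.6, -0.2) ⇒ out
candidate 4: (m,n)=(-1,2) → π∥ = -1+2·β ≈ 3.828427, π⊥ = -1+2·β' ≈ -1.828427 ∉ [-0.6, -0.2) ⇒ out
candidate 5: (m,n)=(1,-2) → π∥ = 1-2·β ≈ -3.828427, π⊥ = 1-2·β' ≈ 1.828427 ∉ [-0.6, -0.2) ⇒ out
candidate 6: (m,n)=(-4,0) → π∥ = -4+0·β ≈ -4.000000, π⊥ = -4+0·β' ≈ -4.000000 ∉ [-0.6, -0.2) ⇒ out
candidate 7: (m,n)=(7,4) → π∥ = 7+4·β ≈ 16.656854, π⊥ = 7+4·β' ≈ 5.343146 ∉ [-0.6, -0.2) ⇒ out
candidate 8: (m,n)=(6,-5) → π∥ = 6-5·β ≈ -6.071068, π⊥ = 6-5·β' ≈ 8.071068 ∉ [-0.6, -0.2) ⇒ out
candidate 9: (m,n)=(-2,8) → π∥ = -2+8·β ≈ 17.313708, π⊥ = -2+8·β' ≈ -5.313708 ∉ [-0.6, -0.2) ⇒ out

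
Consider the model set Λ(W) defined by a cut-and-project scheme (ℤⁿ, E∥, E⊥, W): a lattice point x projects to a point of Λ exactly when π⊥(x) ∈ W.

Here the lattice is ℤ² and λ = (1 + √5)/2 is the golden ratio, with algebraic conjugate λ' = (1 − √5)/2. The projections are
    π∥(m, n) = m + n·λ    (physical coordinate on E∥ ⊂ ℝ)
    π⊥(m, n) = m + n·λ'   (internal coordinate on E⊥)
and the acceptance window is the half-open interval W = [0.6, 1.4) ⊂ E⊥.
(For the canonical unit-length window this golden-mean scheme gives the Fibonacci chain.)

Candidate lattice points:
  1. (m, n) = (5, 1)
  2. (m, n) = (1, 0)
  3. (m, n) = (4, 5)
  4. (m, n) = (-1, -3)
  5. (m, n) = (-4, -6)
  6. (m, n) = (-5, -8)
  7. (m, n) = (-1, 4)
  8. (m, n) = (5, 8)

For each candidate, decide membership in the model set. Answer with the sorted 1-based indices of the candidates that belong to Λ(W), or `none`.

Compute λ' = (1−√5)/2 = -0.618034, so π⊥(m,n) = m -0.618034·n.
candidate 1: (m,n)=(5,1) → π∥ = 5+1·λ ≈ 6.618034, π⊥ = 5+1·λ' ≈ 4.381966 ∉ [0.6, 1.4) ⇒ out
candidate 2: (m,n)=(1,0) → π∥ = 1+0·λ ≈ 1.000000, π⊥ = 1+0·λ' ≈ 1.000000 ∈ [0.6, 1.4) ⇒ IN Λ
candidate 3: (m,n)=(4,5) → π∥ = 4+5·λ ≈ 12.090170, π⊥ = 4+5·λ' ≈ 0.909830 ∈ [0.6, 1.4) ⇒ IN Λ
candidate 4: (m,n)=(-1,-3) → π∥ = -1-3·λ ≈ -5.854102, π⊥ = -1-3·λ' ≈ 0.854102 ∈ [0.6, 1.4) ⇒ IN Λ
candidate 5: (m,n)=(-4,-6) → π∥ = -4-6·λ ≈ -13.708204, π⊥ = -4-6·λ' ≈ -0.291796 ∉ [0.6, 1.4) ⇒ out
candidate 6: (m,n)=(-5,-8) → π∥ = -5-8·λ ≈ -17.944272, π⊥ = -5-8·λ' ≈ -0.055728 ∉ [0.6, 1.4) ⇒ out
candidate 7: (m,n)=(-1,4) → π∥ = -1+4·λ ≈ 5.472136, π⊥ = -1+4·λ' ≈ -3.472136 ∉ [0.6, 1.4) ⇒ out
candidate 8: (m,n)=(5,8) → π∥ = 5+8·λ ≈ 17.944272, π⊥ = 5+8·λ' ≈ 0.055728 ∉ [0.6, 1.4) ⇒ out

2, 3, 4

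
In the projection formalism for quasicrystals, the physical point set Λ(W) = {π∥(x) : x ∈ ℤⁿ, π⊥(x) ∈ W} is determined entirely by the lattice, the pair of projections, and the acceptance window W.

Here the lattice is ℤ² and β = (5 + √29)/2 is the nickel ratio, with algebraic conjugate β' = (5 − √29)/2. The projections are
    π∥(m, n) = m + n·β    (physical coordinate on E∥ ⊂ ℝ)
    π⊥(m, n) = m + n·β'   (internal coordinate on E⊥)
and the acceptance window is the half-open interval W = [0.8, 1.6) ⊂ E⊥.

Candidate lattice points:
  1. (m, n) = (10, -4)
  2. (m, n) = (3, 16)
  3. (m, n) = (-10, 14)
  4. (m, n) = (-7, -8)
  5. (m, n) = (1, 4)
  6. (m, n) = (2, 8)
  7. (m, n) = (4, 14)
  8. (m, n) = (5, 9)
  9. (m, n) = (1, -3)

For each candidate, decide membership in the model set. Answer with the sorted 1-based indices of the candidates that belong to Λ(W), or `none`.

7, 9

β' = (5−√29)/2 ≈ -0.192582.
[1] lift (10,-4): star map gives 10.770330; window check 0.8 ≤ 10.770330 < 1.6 is false → out
[2] lift (3,16): star map gives -0.081318; window check 0.8 ≤ -0.081318 < 1.6 is false → out
[3] lift (-10,14): star map gives -12.696154; window check 0.8 ≤ -12.696154 < 1.6 is false → out
[4] lift (-7,-8): star map gives -5.459341; window check 0.8 ≤ -5.459341 < 1.6 is false → out
[5] lift (1,4): star map gives 0.229670; window check 0.8 ≤ 0.229670 < 1.6 is false → out
[6] lift (2,8): star map gives 0.459341; window check 0.8 ≤ 0.459341 < 1.6 is false → out
[7] lift (4,14): star map gives 1.303846; window check 0.8 ≤ 1.303846 < 1.6 is true → IN Λ
[8] lift (5,9): star map gives 3.266758; window check 0.8 ≤ 3.266758 < 1.6 is false → out
[9] lift (1,-3): star map gives 1.577747; window check 0.8 ≤ 1.577747 < 1.6 is true → IN Λ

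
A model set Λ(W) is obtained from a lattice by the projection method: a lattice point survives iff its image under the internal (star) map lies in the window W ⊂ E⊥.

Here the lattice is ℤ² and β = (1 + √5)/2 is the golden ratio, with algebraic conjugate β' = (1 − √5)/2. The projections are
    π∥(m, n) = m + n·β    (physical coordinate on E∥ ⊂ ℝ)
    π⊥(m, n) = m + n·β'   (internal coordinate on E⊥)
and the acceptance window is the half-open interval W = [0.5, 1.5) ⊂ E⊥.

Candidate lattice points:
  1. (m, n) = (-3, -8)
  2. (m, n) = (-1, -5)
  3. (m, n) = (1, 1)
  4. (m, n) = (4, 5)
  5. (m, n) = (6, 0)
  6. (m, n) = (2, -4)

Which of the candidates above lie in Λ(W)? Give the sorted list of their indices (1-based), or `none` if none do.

4

Numerically β ≈ 1.6180 and β' = −1/β ≈ -0.6180.
[1] lift (-3,-8): star map gives 1.9443; window check 0.5 ≤ 1.9443 < 1.5 is false → out
[2] lift (-1,-5): star map gives 2.0902; window check 0.5 ≤ 2.0902 < 1.5 is false → out
[3] lift (1,1): star map gives 0.3820; window check 0.5 ≤ 0.3820 < 1.5 is false → out
[4] lift (4,5): star map gives 0.9098; window check 0.5 ≤ 0.9098 < 1.5 is true → IN Λ
[5] lift (6,0): star map gives 6.0000; window check 0.5 ≤ 6.0000 < 1.5 is false → out
[6] lift (2,-4): star map gives 4.4721; window check 0.5 ≤ 4.4721 < 1.5 is false → out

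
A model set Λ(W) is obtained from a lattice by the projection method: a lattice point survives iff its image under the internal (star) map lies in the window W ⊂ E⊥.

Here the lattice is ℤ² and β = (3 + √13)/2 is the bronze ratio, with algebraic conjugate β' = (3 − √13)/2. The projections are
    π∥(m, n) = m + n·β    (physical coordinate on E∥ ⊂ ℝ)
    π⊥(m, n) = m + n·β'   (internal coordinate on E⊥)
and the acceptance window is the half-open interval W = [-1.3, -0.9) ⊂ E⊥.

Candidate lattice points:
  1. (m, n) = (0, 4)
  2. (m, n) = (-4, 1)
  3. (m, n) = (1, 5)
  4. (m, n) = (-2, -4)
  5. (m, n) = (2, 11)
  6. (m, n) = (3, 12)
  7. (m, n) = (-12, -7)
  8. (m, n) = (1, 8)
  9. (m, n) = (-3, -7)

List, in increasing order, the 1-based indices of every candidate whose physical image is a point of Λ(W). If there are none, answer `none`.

1

Numerically β ≈ 3.30278 and β' = −1/β ≈ -0.30278.
#1 (0,4): internal coord 0 + (4)·β' = -1.21110; -1.21110 ∈ [-1.3, -0.9) → IN Λ
#2 (-4,1): internal coord -4 + (1)·β' = -4.30278; -4.30278 ∉ [-1.3, -0.9) → out
#3 (1,5): internal coord 1 + (5)·β' = -0.51388; -0.51388 ∉ [-1.3, -0.9) → out
#4 (-2,-4): internal coord -2 + (-4)·β' = -0.78890; -0.78890 ∉ [-1.3, -0.9) → out
#5 (2,11): internal coord 2 + (11)·β' = -1.33053; -1.33053 ∉ [-1.3, -0.9) → out
#6 (3,12): internal coord 3 + (12)·β' = -0.63331; -0.63331 ∉ [-1.3, -0.9) → out
#7 (-12,-7): internal coord -12 + (-7)·β' = -9.88057; -9.88057 ∉ [-1.3, -0.9) → out
#8 (1,8): internal coord 1 + (8)·β' = -1.42221; -1.42221 ∉ [-1.3, -0.9) → out
#9 (-3,-7): internal coord -3 + (-7)·β' = -0.88057; -0.88057 ∉ [-1.3, -0.9) → out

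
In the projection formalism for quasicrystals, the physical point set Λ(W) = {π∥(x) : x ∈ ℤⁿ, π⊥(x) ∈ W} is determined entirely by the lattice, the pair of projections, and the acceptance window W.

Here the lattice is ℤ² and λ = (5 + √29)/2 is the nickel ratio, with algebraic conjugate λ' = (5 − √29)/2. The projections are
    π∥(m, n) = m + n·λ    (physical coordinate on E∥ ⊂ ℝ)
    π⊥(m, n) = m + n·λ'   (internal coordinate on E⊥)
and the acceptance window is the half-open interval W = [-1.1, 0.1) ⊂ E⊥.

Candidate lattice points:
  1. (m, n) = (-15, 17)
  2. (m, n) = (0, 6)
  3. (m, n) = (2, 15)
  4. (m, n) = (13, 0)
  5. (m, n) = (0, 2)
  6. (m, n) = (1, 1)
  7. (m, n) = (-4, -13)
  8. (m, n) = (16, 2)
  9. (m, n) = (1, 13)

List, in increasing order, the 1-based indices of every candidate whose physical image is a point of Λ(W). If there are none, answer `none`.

Numerically λ ≈ 5.192582 and λ' = −1/λ ≈ -0.192582.
candidate 1: (m,n)=(-15,17) → π∥ = -15+17·λ ≈ 73.273901, π⊥ = -15+17·λ' ≈ -18.273901 ∉ [-1.1, 0.1) ⇒ out
candidate 2: (m,n)=(0,6) → π∥ = 0+6·λ ≈ 31.155494, π⊥ = 0+6·λ' ≈ -1.155494 ∉ [-1.1, 0.1) ⇒ out
candidate 3: (m,n)=(2,15) → π∥ = 2+15·λ ≈ 79.888736, π⊥ = 2+15·λ' ≈ -0.888736 ∈ [-1.1, 0.1) ⇒ IN Λ
candidate 4: (m,n)=(13,0) → π∥ = 13+0·λ ≈ 13.000000, π⊥ = 13+0·λ' ≈ 13.000000 ∉ [-1.1, 0.1) ⇒ out
candidate 5: (m,n)=(0,2) → π∥ = 0+2·λ ≈ 10.385165, π⊥ = 0+2·λ' ≈ -0.385165 ∈ [-1.1, 0.1) ⇒ IN Λ
candidate 6: (m,n)=(1,1) → π∥ = 1+1·λ ≈ 6.192582, π⊥ = 1+1·λ' ≈ 0.807418 ∉ [-1.1, 0.1) ⇒ out
candidate 7: (m,n)=(-4,-13) → π∥ = -4-13·λ ≈ -71.503571, π⊥ = -4-13·λ' ≈ -1.496429 ∉ [-1.1, 0.1) ⇒ out
candidate 8: (m,n)=(16,2) → π∥ = 16+2·λ ≈ 26.385165, π⊥ = 16+2·λ' ≈ 15.614835 ∉ [-1.1, 0.1) ⇒ out
candidate 9: (m,n)=(1,13) → π∥ = 1+13·λ ≈ 68.503571, π⊥ = 1+13·λ' ≈ -1.503571 ∉ [-1.1, 0.1) ⇒ out

3, 5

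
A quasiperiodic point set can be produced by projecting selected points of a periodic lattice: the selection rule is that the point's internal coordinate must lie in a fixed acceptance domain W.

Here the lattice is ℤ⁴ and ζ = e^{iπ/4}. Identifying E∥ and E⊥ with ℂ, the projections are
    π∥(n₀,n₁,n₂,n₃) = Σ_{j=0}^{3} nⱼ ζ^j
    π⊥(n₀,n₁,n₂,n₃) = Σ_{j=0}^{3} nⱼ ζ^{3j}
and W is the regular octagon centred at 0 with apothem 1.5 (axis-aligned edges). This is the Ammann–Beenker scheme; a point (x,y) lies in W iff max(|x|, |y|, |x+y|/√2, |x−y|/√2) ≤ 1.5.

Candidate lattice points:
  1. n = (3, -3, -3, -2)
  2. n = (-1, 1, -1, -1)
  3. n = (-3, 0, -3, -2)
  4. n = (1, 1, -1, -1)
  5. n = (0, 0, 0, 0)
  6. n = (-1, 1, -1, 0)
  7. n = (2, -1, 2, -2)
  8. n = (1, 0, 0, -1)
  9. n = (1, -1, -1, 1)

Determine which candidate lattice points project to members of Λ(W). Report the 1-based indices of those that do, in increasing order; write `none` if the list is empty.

Internal map: ζ^{3j} for j=0..3 gives (1,0), (−√2/2,√2/2), (0,−1), (√2/2,√2/2).
#1 (3, -3, -3, -2): internal (3.70711, -0.53553); octagon support 3.70711 vs apothem 1.5 → ∉ W
#2 (-1, 1, -1, -1): internal (-2.41421, 1.00000); octagon support 2.41421 vs apothem 1.5 → ∉ W
#3 (-3, 0, -3, -2): internal (-4.41421, 1.58579); octagon support 4.41421 vs apothem 1.5 → ∉ W
#4 (1, 1, -1, -1): internal (-0.41421, 1.00000); octagon support 1.00000 vs apothem 1.5 → ∈ W
#5 (0, 0, 0, 0): internal (0.00000, 0.00000); octagon support 0.00000 vs apothem 1.5 → ∈ W
#6 (-1, 1, -1, 0): internal (-1.70711, 1.70711); octagon support 2.41421 vs apothem 1.5 → ∉ W
#7 (2, -1, 2, -2): internal (1.29289, -4.12132); octagon support 4.12132 vs apothem 1.5 → ∉ W
#8 (1, 0, 0, -1): internal (0.29289, -0.70711); octagon support 0.70711 vs apothem 1.5 → ∈ W
#9 (1, -1, -1, 1): internal (2.41421, 1.00000); octagon support 2.41421 vs apothem 1.5 → ∉ W

4, 5, 8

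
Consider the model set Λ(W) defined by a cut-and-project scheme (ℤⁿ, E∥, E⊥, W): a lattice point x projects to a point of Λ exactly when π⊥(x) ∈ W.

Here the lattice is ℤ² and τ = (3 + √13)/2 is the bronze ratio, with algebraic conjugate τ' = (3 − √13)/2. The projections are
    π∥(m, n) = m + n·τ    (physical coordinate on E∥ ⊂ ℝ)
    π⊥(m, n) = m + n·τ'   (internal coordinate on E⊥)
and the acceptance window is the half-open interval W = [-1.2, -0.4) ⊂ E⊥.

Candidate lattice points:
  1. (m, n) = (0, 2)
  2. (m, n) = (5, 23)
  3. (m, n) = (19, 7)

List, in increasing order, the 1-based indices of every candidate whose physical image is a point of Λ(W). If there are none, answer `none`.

Numerically τ ≈ 3.30278 and τ' = −1/τ ≈ -0.30278.
#1 (0,2): internal coord 0 + (2)·τ' = -0.60555; -0.60555 ∈ [-1.2, -0.4) → IN Λ
#2 (5,23): internal coord 5 + (23)·τ' = -1.96384; -1.96384 ∉ [-1.2, -0.4) → out
#3 (19,7): internal coord 19 + (7)·τ' = +16.88057; +16.88057 ∉ [-1.2, -0.4) → out

1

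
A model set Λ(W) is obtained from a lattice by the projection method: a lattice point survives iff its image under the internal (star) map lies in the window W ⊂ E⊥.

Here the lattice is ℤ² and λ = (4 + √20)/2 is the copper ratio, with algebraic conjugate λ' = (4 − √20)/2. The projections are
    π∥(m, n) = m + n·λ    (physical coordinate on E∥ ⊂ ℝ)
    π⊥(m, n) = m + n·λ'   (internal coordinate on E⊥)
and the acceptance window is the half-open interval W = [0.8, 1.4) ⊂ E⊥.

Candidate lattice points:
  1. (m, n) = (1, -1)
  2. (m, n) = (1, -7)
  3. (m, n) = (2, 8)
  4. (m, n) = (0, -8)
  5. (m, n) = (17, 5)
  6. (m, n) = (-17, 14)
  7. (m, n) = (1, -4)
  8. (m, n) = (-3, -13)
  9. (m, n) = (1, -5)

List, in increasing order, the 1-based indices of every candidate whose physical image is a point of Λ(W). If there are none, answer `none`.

λ' = (4−√20)/2 ≈ -0.2361.
candidate 1: (m,n)=(1,-1) → π∥ = 1-1·λ ≈ -3.2361, π⊥ = 1-1·λ' ≈ 1.2361 ∈ [0.8, 1.4) ⇒ IN Λ
candidate 2: (m,n)=(1,-7) → π∥ = 1-7·λ ≈ -28.6525, π⊥ = 1-7·λ' ≈ 2.6525 ∉ [0.8, 1.4) ⇒ out
candidate 3: (m,n)=(2,8) → π∥ = 2+8·λ ≈ 35.8885, π⊥ = 2+8·λ' ≈ 0.1115 ∉ [0.8, 1.4) ⇒ out
candidate 4: (m,n)=(0,-8) → π∥ = 0-8·λ ≈ -33.8885, π⊥ = 0-8·λ' ≈ 1.8885 ∉ [0.8, 1.4) ⇒ out
candidate 5: (m,n)=(17,5) → π∥ = 17+5·λ ≈ 38.1803, π⊥ = 17+5·λ' ≈ 15.8197 ∉ [0.8, 1.4) ⇒ out
candidate 6: (m,n)=(-17,14) → π∥ = -17+14·λ ≈ 42.3050, π⊥ = -17+14·λ' ≈ -20.3050 ∉ [0.8, 1.4) ⇒ out
candidate 7: (m,n)=(1,-4) → π∥ = 1-4·λ ≈ -15.9443, π⊥ = 1-4·λ' ≈ 1.9443 ∉ [0.8, 1.4) ⇒ out
candidate 8: (m,n)=(-3,-13) → π∥ = -3-13·λ ≈ -58.0689, π⊥ = -3-13·λ' ≈ 0.0689 ∉ [0.8, 1.4) ⇒ out
candidate 9: (m,n)=(1,-5) → π∥ = 1-5·λ ≈ -20.1803, π⊥ = 1-5·λ' ≈ 2.1803 ∉ [0.8, 1.4) ⇒ out

1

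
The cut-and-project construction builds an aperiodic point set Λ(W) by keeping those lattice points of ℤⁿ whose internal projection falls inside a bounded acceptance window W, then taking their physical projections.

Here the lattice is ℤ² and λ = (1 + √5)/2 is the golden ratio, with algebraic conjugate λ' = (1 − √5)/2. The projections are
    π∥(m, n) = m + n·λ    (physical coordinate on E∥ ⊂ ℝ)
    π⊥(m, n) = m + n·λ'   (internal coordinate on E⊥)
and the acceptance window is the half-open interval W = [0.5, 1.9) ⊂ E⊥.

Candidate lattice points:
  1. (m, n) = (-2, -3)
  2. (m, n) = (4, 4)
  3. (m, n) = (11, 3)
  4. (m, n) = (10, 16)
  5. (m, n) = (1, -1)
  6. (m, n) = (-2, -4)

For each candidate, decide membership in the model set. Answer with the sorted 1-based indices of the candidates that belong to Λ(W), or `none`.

2, 5

Compute λ' = (1−√5)/2 = -0.61803, so π⊥(m,n) = m -0.61803·n.
[1] lift (-2,-3): star map gives -0.14590; window check 0.5 ≤ -0.14590 < 1.9 is false → out
[2] lift (4,4): star map gives 1.52786; window check 0.5 ≤ 1.52786 < 1.9 is true → IN Λ
[3] lift (11,3): star map gives 9.14590; window check 0.5 ≤ 9.14590 < 1.9 is false → out
[4] lift (10,16): star map gives 0.11146; window check 0.5 ≤ 0.11146 < 1.9 is false → out
[5] lift (1,-1): star map gives 1.61803; window check 0.5 ≤ 1.61803 < 1.9 is true → IN Λ
[6] lift (-2,-4): star map gives 0.47214; window check 0.5 ≤ 0.47214 < 1.9 is false → out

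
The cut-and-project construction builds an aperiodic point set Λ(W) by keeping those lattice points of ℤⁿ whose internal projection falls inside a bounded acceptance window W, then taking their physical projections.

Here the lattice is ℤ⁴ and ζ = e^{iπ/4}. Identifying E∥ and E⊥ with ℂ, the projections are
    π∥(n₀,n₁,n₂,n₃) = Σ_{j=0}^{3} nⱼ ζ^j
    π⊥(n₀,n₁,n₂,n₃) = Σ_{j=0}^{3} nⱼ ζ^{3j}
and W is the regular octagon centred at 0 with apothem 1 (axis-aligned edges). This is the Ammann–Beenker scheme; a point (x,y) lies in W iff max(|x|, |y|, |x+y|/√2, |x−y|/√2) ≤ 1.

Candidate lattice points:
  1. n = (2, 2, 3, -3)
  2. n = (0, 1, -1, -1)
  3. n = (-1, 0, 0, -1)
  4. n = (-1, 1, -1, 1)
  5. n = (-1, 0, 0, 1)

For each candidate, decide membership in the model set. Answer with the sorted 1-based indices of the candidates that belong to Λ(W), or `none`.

π⊥(n) = n₀ + n₁ζ³ + n₂ζ⁶ + n₃ζ⁹ where ζ = e^{iπ/4}.
candidate 1: n = (2, 2, 3, -3) → π⊥ ≈ (-1.53553, -3.70711); max(|x|,|y|,|x±y|/√2) = 3.70711 > 1 ⇒ ∉ W
candidate 2: n = (0, 1, -1, -1) → π⊥ ≈ (-1.41421, +1.00000); max(|x|,|y|,|x±y|/√2) = 1.70711 > 1 ⇒ ∉ W
candidate 3: n = (-1, 0, 0, -1) → π⊥ ≈ (-1.70711, -0.70711); max(|x|,|y|,|x±y|/√2) = 1.70711 > 1 ⇒ ∉ W
candidate 4: n = (-1, 1, -1, 1) → π⊥ ≈ (-1.00000, +2.41421); max(|x|,|y|,|x±y|/√2) = 2.41421 > 1 ⇒ ∉ W
candidate 5: n = (-1, 0, 0, 1) → π⊥ ≈ (-0.29289, +0.70711); max(|x|,|y|,|x±y|/√2) = 0.70711 ≤ 1 ⇒ ∈ W

5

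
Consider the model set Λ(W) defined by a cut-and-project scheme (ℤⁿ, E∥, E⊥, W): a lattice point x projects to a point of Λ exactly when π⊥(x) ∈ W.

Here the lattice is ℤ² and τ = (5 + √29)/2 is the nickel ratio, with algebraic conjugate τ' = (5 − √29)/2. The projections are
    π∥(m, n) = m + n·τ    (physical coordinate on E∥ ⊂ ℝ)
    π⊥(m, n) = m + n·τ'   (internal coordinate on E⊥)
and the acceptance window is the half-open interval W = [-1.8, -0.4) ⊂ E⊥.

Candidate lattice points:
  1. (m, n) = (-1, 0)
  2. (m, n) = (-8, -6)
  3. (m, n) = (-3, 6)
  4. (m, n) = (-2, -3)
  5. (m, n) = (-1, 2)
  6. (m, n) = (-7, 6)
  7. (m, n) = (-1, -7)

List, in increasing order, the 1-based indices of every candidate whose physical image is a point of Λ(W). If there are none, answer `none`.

1, 4, 5

τ' = (5−√29)/2 ≈ -0.1926.
[1] lift (-1,0): star map gives -1.0000; window check -1.8 ≤ -1.0000 < -0.4 is true → IN Λ
[2] lift (-8,-6): star map gives -6.8445; window check -1.8 ≤ -6.8445 < -0.4 is false → out
[3] lift (-3,6): star map gives -4.1555; window check -1.8 ≤ -4.1555 < -0.4 is false → out
[4] lift (-2,-3): star map gives -1.4223; window check -1.8 ≤ -1.4223 < -0.4 is true → IN Λ
[5] lift (-1,2): star map gives -1.3852; window check -1.8 ≤ -1.3852 < -0.4 is true → IN Λ
[6] lift (-7,6): star map gives -8.1555; window check -1.8 ≤ -8.1555 < -0.4 is false → out
[7] lift (-1,-7): star map gives 0.3481; window check -1.8 ≤ 0.3481 < -0.4 is false → out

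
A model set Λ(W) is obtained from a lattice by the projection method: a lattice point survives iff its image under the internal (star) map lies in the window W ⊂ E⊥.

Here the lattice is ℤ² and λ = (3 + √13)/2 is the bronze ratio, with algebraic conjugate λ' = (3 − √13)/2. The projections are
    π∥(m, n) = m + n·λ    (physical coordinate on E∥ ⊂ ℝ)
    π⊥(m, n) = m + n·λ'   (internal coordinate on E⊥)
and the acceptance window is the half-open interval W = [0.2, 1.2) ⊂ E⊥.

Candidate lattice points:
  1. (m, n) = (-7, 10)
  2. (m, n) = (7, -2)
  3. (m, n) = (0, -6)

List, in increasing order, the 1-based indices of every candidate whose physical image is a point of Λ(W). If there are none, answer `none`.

none

λ' = (3−√13)/2 ≈ -0.3028.
[1] lift (-7,10): star map gives -10.0278; window check 0.2 ≤ -10.0278 < 1.2 is false → out
[2] lift (7,-2): star map gives 7.6056; window check 0.2 ≤ 7.6056 < 1.2 is false → out
[3] lift (0,-6): star map gives 1.8167; window check 0.2 ≤ 1.8167 < 1.2 is false → out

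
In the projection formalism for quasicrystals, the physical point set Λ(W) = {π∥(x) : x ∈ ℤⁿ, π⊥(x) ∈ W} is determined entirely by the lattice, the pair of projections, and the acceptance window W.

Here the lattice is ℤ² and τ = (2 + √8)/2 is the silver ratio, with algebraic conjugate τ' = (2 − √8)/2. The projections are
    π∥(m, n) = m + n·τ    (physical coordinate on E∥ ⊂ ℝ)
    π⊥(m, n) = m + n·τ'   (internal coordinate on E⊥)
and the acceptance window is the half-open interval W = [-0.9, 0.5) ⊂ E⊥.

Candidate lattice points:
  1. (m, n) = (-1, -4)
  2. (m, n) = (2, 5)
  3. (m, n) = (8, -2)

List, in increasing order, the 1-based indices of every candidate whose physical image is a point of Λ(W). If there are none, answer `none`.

2

τ' = (2−√8)/2 ≈ -0.414214.
[1] lift (-1,-4): star map gives 0.656854; window check -0.9 ≤ 0.656854 < 0.5 is false → out
[2] lift (2,5): star map gives -0.071068; window check -0.9 ≤ -0.071068 < 0.5 is true → IN Λ
[3] lift (8,-2): star map gives 8.828427; window check -0.9 ≤ 8.828427 < 0.5 is false → out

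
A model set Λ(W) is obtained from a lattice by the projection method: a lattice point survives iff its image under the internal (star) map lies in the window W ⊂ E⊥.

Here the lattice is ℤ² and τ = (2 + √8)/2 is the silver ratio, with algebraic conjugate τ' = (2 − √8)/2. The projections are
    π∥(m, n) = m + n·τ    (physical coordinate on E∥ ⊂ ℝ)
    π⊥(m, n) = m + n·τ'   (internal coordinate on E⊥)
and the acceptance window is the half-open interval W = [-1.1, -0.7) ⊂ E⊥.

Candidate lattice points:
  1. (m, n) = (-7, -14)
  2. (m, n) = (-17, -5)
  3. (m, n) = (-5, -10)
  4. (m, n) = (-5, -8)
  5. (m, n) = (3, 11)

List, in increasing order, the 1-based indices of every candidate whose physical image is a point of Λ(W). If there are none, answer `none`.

Numerically τ ≈ 2.414214 and τ' = −1/τ ≈ -0.414214.
#1 (-7,-14): internal coord -7 + (-14)·τ' = -1.201010; -1.201010 ∉ [-1.1, -0.7) → out
#2 (-17,-5): internal coord -17 + (-5)·τ' = -14.928932; -14.928932 ∉ [-1.1, -0.7) → out
#3 (-5,-10): internal coord -5 + (-10)·τ' = -0.857864; -0.857864 ∈ [-1.1, -0.7) → IN Λ
#4 (-5,-8): internal coord -5 + (-8)·τ' = -1.686292; -1.686292 ∉ [-1.1, -0.7) → out
#5 (3,11): internal coord 3 + (11)·τ' = -1.556349; -1.556349 ∉ [-1.1, -0.7) → out

3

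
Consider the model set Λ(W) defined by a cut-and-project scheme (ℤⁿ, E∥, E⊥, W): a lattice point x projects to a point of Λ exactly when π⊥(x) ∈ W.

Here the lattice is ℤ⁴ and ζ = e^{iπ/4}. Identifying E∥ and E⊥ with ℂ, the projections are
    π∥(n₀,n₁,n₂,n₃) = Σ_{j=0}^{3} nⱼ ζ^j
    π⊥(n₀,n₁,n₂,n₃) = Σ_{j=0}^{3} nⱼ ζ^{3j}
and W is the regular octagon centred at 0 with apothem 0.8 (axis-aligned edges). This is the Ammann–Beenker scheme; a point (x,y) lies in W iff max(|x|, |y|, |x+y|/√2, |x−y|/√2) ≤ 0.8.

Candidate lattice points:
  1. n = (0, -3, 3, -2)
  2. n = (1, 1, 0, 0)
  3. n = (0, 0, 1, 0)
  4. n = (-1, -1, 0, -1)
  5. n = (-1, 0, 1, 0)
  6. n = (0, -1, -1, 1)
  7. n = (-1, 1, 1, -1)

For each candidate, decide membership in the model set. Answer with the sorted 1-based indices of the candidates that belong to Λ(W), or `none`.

2

π⊥(n) = n₀ + n₁ζ³ + n₂ζ⁶ + n₃ζ⁹ where ζ = e^{iπ/4}.
#1 (0, -3, 3, -2): internal (0.707107, -6.535534); octagon support 6.535534 vs apothem 0.8 → ∉ W
#2 (1, 1, 0, 0): internal (0.292893, 0.707107); octagon support 0.707107 vs apothem 0.8 → ∈ W
#3 (0, 0, 1, 0): internal (0.000000, -1.000000); octagon support 1.000000 vs apothem 0.8 → ∉ W
#4 (-1, -1, 0, -1): internal (-1.000000, -1.414214); octagon support 1.707107 vs apothem 0.8 → ∉ W
#5 (-1, 0, 1, 0): internal (-1.000000, -1.000000); octagon support 1.414214 vs apothem 0.8 → ∉ W
#6 (0, -1, -1, 1): internal (1.414214, 1.000000); octagon support 1.707107 vs apothem 0.8 → ∉ W
#7 (-1, 1, 1, -1): internal (-2.414214, -1.000000); octagon support 2.414214 vs apothem 0.8 → ∉ W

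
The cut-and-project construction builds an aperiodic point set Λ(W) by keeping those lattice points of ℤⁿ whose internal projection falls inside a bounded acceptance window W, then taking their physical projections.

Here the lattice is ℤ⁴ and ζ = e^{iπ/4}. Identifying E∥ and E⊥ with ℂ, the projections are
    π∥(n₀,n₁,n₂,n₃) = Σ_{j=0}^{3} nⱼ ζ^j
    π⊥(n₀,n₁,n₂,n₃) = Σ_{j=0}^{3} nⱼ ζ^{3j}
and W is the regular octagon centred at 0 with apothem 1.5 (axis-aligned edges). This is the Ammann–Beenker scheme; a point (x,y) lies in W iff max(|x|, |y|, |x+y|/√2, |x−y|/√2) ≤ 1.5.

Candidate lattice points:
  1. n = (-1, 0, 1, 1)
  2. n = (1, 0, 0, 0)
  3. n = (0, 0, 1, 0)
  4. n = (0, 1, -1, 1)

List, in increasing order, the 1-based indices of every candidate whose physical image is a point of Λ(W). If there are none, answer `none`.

1, 2, 3

π⊥(n) = n₀ + n₁ζ³ + n₂ζ⁶ + n₃ζ⁹ where ζ = e^{iπ/4}.
candidate 1: n = (-1, 0, 1, 1) → π⊥ ≈ (-0.292893, -0.292893); max(|x|,|y|,|x±y|/√2) = 0.414214 ≤ 1.5 ⇒ ∈ W
candidate 2: n = (1, 0, 0, 0) → π⊥ ≈ (+1.000000, +0.000000); max(|x|,|y|,|x±y|/√2) = 1.000000 ≤ 1.5 ⇒ ∈ W
candidate 3: n = (0, 0, 1, 0) → π⊥ ≈ (+0.000000, -1.000000); max(|x|,|y|,|x±y|/√2) = 1.000000 ≤ 1.5 ⇒ ∈ W
candidate 4: n = (0, 1, -1, 1) → π⊥ ≈ (+0.000000, +2.414214); max(|x|,|y|,|x±y|/√2) = 2.414214 > 1.5 ⇒ ∉ W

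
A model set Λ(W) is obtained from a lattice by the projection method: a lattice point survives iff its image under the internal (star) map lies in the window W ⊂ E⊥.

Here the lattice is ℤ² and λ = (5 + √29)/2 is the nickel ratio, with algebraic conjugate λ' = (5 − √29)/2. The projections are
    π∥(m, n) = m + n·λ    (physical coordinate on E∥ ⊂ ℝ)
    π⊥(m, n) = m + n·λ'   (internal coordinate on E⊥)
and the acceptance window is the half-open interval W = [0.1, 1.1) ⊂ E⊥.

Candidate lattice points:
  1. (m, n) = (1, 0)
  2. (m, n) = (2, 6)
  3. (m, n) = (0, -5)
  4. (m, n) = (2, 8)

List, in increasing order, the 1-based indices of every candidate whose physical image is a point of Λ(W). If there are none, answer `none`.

λ' = (5−√29)/2 ≈ -0.192582.
#1 (1,0): internal coord 1 + (0)·λ' = +1.000000; +1.000000 ∈ [0.1, 1.1) → IN Λ
#2 (2,6): internal coord 2 + (6)·λ' = +0.844506; +0.844506 ∈ [0.1, 1.1) → IN Λ
#3 (0,-5): internal coord 0 + (-5)·λ' = +0.962912; +0.962912 ∈ [0.1, 1.1) → IN Λ
#4 (2,8): internal coord 2 + (8)·λ' = +0.459341; +0.459341 ∈ [0.1, 1.1) → IN Λ

1, 2, 3, 4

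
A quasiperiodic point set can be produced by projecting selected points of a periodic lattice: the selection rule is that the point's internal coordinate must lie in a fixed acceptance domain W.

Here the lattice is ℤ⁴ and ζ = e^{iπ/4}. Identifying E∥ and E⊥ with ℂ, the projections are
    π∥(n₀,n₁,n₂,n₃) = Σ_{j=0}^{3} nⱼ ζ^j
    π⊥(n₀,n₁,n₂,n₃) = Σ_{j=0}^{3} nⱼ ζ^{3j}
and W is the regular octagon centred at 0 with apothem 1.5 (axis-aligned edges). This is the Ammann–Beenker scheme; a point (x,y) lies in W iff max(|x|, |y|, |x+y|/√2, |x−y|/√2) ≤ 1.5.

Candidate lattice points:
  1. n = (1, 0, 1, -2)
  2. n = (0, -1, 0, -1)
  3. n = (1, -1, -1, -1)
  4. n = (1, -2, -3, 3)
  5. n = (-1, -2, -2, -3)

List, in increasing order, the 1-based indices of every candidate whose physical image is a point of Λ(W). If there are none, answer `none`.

2, 3

With ζ = e^{iπ/4} the internal vectors are ζ^0,ζ^3,ζ^6,ζ^9.
candidate 1: n = (1, 0, 1, -2) → π⊥ ≈ (-0.4142, -2.4142); max(|x|,|y|,|x±y|/√2) = 2.4142 > 1.5 ⇒ ∉ W
candidate 2: n = (0, -1, 0, -1) → π⊥ ≈ (+0.0000, -1.4142); max(|x|,|y|,|x±y|/√2) = 1.4142 ≤ 1.5 ⇒ ∈ W
candidate 3: n = (1, -1, -1, -1) → π⊥ ≈ (+1.0000, -0.4142); max(|x|,|y|,|x±y|/√2) = 1.0000 ≤ 1.5 ⇒ ∈ W
candidate 4: n = (1, -2, -3, 3) → π⊥ ≈ (+4.5355, +3.7071); max(|x|,|y|,|x±y|/√2) = 5.8284 > 1.5 ⇒ ∉ W
candidate 5: n = (-1, -2, -2, -3) → π⊥ ≈ (-1.7071, -1.5355); max(|x|,|y|,|x±y|/√2) = 2.2929 > 1.5 ⇒ ∉ W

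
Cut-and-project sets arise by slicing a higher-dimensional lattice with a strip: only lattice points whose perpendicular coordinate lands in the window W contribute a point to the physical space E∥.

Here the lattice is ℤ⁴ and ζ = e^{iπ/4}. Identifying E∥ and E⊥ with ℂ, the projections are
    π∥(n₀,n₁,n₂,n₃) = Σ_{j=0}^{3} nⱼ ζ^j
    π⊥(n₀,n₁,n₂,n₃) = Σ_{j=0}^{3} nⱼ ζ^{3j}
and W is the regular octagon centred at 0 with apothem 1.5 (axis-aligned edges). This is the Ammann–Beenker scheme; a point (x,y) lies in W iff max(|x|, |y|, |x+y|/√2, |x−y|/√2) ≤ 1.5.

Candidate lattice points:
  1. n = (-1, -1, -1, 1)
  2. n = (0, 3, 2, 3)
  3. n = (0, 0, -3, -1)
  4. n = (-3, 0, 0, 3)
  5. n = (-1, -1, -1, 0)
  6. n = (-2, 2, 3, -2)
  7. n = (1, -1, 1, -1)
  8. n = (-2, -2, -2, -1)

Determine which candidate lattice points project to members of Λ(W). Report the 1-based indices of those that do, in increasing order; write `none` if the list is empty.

π⊥(n) = n₀ + n₁ζ³ + n₂ζ⁶ + n₃ζ⁹ where ζ = e^{iπ/4}.
#1 (-1, -1, -1, 1): internal (0.41421, 1.00000); octagon support 1.00000 vs apothem 1.5 → ∈ W
#2 (0, 3, 2, 3): internal (0.00000, 2.24264); octagon support 2.24264 vs apothem 1.5 → ∉ W
#3 (0, 0, -3, -1): internal (-0.70711, 2.29289); octagon support 2.29289 vs apothem 1.5 → ∉ W
#4 (-3, 0, 0, 3): internal (-0.87868, 2.12132); octagon support 2.12132 vs apothem 1.5 → ∉ W
#5 (-1, -1, -1, 0): internal (-0.29289, 0.29289); octagon support 0.41421 vs apothem 1.5 → ∈ W
#6 (-2, 2, 3, -2): internal (-4.82843, -3.00000); octagon support 5.53553 vs apothem 1.5 → ∉ W
#7 (1, -1, 1, -1): internal (1.00000, -2.41421); octagon support 2.41421 vs apothem 1.5 → ∉ W
#8 (-2, -2, -2, -1): internal (-1.29289, -0.12132); octagon support 1.29289 vs apothem 1.5 → ∈ W

1, 5, 8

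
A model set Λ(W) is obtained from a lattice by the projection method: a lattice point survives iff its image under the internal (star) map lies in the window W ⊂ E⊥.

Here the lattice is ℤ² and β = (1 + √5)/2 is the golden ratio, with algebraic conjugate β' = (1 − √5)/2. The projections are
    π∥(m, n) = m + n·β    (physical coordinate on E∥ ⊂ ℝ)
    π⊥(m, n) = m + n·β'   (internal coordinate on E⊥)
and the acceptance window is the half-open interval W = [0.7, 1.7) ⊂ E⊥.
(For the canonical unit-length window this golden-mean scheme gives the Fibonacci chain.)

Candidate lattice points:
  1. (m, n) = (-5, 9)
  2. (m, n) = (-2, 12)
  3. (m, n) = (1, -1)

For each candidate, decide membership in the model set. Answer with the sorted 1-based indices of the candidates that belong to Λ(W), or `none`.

Numerically β ≈ 1.618034 and β' = −1/β ≈ -0.618034.
candidate 1: (m,n)=(-5,9) → π∥ = -5+9·β ≈ 9.562306, π⊥ = -5+9·β' ≈ -10.562306 ∉ [0.7, 1.7) ⇒ out
candidate 2: (m,n)=(-2,12) → π∥ = -2+12·β ≈ 17.416408, π⊥ = -2+12·β' ≈ -9.416408 ∉ [0.7, 1.7) ⇒ out
candidate 3: (m,n)=(1,-1) → π∥ = 1-1·β ≈ -0.618034, π⊥ = 1-1·β' ≈ 1.618034 ∈ [0.7, 1.7) ⇒ IN Λ

3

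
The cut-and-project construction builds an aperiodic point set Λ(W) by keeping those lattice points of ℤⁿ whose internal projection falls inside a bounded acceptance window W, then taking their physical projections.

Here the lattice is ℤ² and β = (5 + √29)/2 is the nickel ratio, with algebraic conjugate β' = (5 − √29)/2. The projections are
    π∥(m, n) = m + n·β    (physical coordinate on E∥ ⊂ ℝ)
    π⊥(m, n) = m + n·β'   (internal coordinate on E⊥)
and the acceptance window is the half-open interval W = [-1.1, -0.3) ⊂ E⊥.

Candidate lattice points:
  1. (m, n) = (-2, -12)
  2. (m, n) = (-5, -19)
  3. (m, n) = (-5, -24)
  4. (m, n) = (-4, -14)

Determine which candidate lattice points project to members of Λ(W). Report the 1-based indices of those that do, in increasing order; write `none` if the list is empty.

3

β' = (5−√29)/2 ≈ -0.1926.
#1 (-2,-12): internal coord -2 + (-12)·β' = +0.3110; +0.3110 ∉ [-1.1, -0.3) → out
#2 (-5,-19): internal coord -5 + (-19)·β' = -1.3409; -1.3409 ∉ [-1.1, -0.3) → out
#3 (-5,-24): internal coord -5 + (-24)·β' = -0.3780; -0.3780 ∈ [-1.1, -0.3) → IN Λ
#4 (-4,-14): internal coord -4 + (-14)·β' = -1.3038; -1.3038 ∉ [-1.1, -0.3) → out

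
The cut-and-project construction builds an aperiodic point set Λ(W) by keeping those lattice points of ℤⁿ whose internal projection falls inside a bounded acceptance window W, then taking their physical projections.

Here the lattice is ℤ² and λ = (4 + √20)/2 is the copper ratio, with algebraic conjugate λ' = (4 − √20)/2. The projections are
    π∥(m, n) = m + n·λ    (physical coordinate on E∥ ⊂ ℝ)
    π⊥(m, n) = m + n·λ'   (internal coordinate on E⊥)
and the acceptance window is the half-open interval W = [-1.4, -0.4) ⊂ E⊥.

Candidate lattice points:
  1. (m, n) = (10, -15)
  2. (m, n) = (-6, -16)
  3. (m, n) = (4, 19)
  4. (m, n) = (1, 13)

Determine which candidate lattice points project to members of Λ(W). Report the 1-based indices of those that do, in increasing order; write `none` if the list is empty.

Compute λ' = (4−√20)/2 = -0.236068, so π⊥(m,n) = m -0.236068·n.
[1] lift (10,-15): star map gives 13.541020; window check -1.4 ≤ 13.541020 < -0.4 is false → out
[2] lift (-6,-16): star map gives -2.222912; window check -1.4 ≤ -2.222912 < -0.4 is false → out
[3] lift (4,19): star map gives -0.485292; window check -1.4 ≤ -0.485292 < -0.4 is true → IN Λ
[4] lift (1,13): star map gives -2.068884; window check -1.4 ≤ -2.068884 < -0.4 is false → out

3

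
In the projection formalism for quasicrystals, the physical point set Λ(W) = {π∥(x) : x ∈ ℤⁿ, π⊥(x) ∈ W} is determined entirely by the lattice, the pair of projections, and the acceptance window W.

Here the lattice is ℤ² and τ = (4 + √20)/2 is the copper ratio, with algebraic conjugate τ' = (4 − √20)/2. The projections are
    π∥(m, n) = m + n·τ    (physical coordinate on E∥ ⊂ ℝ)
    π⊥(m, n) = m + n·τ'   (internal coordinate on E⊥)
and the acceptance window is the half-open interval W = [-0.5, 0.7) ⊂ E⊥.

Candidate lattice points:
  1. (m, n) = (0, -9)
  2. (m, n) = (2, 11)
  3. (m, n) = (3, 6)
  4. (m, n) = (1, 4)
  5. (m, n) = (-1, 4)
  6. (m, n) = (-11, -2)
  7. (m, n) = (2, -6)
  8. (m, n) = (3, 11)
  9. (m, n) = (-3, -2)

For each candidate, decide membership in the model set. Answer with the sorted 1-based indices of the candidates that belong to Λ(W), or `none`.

τ' = (4−√20)/2 ≈ -0.236068.
#1 (0,-9): internal coord 0 + (-9)·τ' = +2.124612; +2.124612 ∉ [-0.5, 0.7) → out
#2 (2,11): internal coord 2 + (11)·τ' = -0.596748; -0.596748 ∉ [-0.5, 0.7) → out
#3 (3,6): internal coord 3 + (6)·τ' = +1.583592; +1.583592 ∉ [-0.5, 0.7) → out
#4 (1,4): internal coord 1 + (4)·τ' = +0.055728; +0.055728 ∈ [-0.5, 0.7) → IN Λ
#5 (-1,4): internal coord -1 + (4)·τ' = -1.944272; -1.944272 ∉ [-0.5, 0.7) → out
#6 (-11,-2): internal coord -11 + (-2)·τ' = -10.527864; -10.527864 ∉ [-0.5, 0.7) → out
#7 (2,-6): internal coord 2 + (-6)·τ' = +3.416408; +3.416408 ∉ [-0.5, 0.7) → out
#8 (3,11): internal coord 3 + (11)·τ' = +0.403252; +0.403252 ∈ [-0.5, 0.7) → IN Λ
#9 (-3,-2): internal coord -3 + (-2)·τ' = -2.527864; -2.527864 ∉ [-0.5, 0.7) → out

4, 8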